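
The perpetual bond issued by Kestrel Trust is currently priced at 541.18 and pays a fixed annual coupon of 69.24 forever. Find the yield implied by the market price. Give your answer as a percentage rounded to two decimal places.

12.79%

P = C/r ⇒ r = C/P = 69.24/541.18 = 0.127943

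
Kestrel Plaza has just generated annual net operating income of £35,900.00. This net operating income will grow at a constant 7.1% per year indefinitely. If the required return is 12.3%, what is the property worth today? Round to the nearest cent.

D₁ = D₀ × (1 + g) = £35,900.00 × 1.071 = £38,448.9000
Growing perpetuity: P = D₁ / (r − g) = £38,448.9000 / (0.123 − 0.071) = £739,401.92

£739401.92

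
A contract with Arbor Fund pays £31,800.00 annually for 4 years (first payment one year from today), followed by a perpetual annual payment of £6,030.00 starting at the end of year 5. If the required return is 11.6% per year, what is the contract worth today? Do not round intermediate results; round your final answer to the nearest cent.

PV of 4-year annuity: £31,800.00 × [1 − (1+0.116)^−4] / 0.116 = 97407.08668
Perpetuity value at year 4: £6,030.00 / 0.116 = 51982.75862
PV of perpetuity: 51982.75862 / (1+0.116)^4 = 33512.16954
Total PV = 97407.08668 + 33512.16954 = 130919.25623

£130919.26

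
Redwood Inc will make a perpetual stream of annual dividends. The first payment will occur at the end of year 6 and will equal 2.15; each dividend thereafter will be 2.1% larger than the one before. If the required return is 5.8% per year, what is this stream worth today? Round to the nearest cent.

43.83

Value at end of year 5: C₁ / (r − g) = 2.15 / (0.058 − 0.021) = 58.1081
Discount to today: PV = 58.1081 / (1 + 0.058)^5 = 58.1081 / 1.325648 = 43.83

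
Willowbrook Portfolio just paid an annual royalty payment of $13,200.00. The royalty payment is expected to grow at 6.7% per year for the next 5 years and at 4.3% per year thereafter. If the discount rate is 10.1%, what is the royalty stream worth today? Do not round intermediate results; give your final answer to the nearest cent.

D_1 = 14084.40000
D_2 = 15028.05480
D_3 = 16034.93447
D_4 = 17109.27508
D_5 = 18255.59651
Terminal value at year 5: TV = D_5×(1+g_2)/(r−g_2) = 19040.58716/0.058 = 328285.98555
P_0 = D_1/(1+r)^1 + D_2/(1+r)^2 + D_3/(1+r)^3 + D_4/(1+r)^4 + D_5/(1+r)^5 + TV/(1+r)^5
    = 12792.37057 + 12397.32916 + 12014.48702 + 11643.46744 + 11283.90532 + 202915.74567 = 263047.30518

$263047.31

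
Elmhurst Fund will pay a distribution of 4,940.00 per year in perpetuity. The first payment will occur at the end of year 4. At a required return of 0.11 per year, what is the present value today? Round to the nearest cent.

Value at end of year 3: C / r = 4,940.00 / 0.11 = 44,909.0909
Discount to today: PV = 44,909.0909 / (1 + 0.11)^3 = 44,909.0909 / 1.367631 = 32,837.14

32837.14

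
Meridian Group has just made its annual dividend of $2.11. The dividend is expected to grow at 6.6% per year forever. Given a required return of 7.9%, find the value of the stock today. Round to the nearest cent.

D₁ = D₀ × (1 + g) = $2.11 × 1.066 = $2.2493
Growing perpetuity: P = D₁ / (r − g) = $2.2493 / (0.079 − 0.066) = $173.02

$173.02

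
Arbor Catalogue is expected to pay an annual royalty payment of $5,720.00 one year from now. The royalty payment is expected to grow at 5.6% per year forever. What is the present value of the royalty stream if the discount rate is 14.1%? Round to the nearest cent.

Growing perpetuity: P = D₁ / (r − g) = $5,720.0000 / (0.141 − 0.056) = $67,294.12

$67294.12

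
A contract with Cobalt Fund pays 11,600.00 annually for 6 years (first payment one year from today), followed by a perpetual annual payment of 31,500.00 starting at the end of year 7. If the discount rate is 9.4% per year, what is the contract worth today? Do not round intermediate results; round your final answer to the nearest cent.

PV of 6-year annuity: 11,600.00 × [1 − (1+0.094)^−6] / 0.094 = 51421.87503
Perpetuity value at year 6: 31,500.00 / 0.094 = 335106.38298
PV of perpetuity: 335106.38298 / (1+0.094)^6 = 195469.39474
Total PV = 51421.87503 + 195469.39474 = 246891.26978

246891.27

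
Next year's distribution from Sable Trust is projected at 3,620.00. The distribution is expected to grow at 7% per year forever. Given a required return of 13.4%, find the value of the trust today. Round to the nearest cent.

56562.50

Growing perpetuity: P = D₁ / (r − g) = 3,620.0000 / (0.134 − 0.07) = 56,562.50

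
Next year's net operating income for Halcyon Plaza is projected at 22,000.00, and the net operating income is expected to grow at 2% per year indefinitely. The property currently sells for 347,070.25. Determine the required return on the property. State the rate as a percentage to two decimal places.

P = D₁/(r − g) ⇒ r = D₁/P + g = 22,000.0000/347,070.25 + 0.02 = 0.063388 + 0.02 = 0.083388

8.34%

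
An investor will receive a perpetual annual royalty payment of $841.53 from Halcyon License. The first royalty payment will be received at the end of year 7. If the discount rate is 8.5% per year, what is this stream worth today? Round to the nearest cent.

$6068.37

Value at end of year 6: C / r = $841.53 / 0.085 = $9,900.3529
Discount to today: PV = $9,900.3529 / (1 + 0.085)^6 = $9,900.3529 / 1.631468 = $6,068.37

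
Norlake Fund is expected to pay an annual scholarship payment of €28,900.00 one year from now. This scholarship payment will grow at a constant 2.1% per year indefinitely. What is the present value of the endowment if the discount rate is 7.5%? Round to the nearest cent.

Growing perpetuity: P = D₁ / (r − g) = €28,900.0000 / (0.075 − 0.021) = €535,185.19

€535185.19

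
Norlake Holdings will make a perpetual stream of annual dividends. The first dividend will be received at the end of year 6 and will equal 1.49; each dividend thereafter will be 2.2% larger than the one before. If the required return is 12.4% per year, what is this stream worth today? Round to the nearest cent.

Value at end of year 5: C₁ / (r − g) = 1.49 / (0.124 − 0.022) = 14.6078
Discount to today: PV = 14.6078 / (1 + 0.124)^5 = 14.6078 / 1.794038 = 8.14

8.14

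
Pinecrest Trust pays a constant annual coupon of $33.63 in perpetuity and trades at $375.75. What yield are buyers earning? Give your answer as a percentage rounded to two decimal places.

P = C/r ⇒ r = C/P = $33.63/$375.75 = 0.089501

8.95%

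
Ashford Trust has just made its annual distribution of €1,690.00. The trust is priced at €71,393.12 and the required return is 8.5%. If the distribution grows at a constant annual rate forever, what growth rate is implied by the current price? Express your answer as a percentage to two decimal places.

5.99%

P = D₀(1+g)/(r−g) ⇒ P(r−g) = D₀(1+g) ⇒ g(P+D₀) = P·r − D₀
g = (P·r − D₀)/(P + D₀) = (€71,393.12×0.085 − €1,690.00) / (€71,393.12 + €1,690.00) = 0.059910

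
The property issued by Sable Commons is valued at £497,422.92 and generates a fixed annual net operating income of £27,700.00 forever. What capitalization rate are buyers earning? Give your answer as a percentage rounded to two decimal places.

P = C/r ⇒ r = C/P = £27,700.00/£497,422.92 = 0.055687

5.57%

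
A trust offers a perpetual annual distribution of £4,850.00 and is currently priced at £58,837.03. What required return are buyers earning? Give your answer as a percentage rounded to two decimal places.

P = C/r ⇒ r = C/P = £4,850.00/£58,837.03 = 0.082431

8.24%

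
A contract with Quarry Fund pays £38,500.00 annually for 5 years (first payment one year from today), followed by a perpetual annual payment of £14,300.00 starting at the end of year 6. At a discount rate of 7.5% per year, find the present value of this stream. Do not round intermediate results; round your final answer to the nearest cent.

PV of 5-year annuity: £38,500.00 × [1 − (1+0.075)^−5] / 0.075 = 155766.56873
Perpetuity value at year 5: £14,300.00 / 0.075 = 190666.66667
PV of perpetuity: 190666.66667 / (1+0.075)^5 = 132810.51257
Total PV = 155766.56873 + 132810.51257 = 288577.08130

£288577.08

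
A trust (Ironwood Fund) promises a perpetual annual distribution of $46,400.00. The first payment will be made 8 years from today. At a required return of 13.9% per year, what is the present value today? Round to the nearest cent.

Value at end of year 7: C / r = $46,400.00 / 0.139 = $333,812.9496
Discount to today: PV = $333,812.9496 / (1 + 0.139)^7 = $333,812.9496 / 2.486944 = $134,226.14

$134226.14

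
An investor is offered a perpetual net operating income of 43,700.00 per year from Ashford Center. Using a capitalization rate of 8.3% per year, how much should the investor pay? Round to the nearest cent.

526506.02

Level perpetuity: PV = C / r = 43,700.00 / 0.083 = 526,506.02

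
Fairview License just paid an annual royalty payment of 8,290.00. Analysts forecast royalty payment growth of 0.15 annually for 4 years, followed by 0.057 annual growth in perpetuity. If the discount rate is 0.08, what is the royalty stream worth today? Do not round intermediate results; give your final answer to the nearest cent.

D_1 = 9533.50000
D_2 = 10963.52500
D_3 = 12608.05375
D_4 = 14499.26181
Terminal value at year 4: TV = D_4×(1+g_2)/(r−g_2) = 15325.71974/0.023 = 666335.64069
P_0 = D_1/(1+r)^1 + D_2/(1+r)^2 + D_3/(1+r)^3 + D_4/(1+r)^4 + TV/(1+r)^4
    = 8827.31481 + 9399.45559 + 10008.67956 + 10657.39028 + 489776.58789 = 528669.42813

528669.43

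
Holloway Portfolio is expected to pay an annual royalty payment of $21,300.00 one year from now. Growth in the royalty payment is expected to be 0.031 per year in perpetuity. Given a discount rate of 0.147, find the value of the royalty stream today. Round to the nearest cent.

$183620.69

Growing perpetuity: P = D₁ / (r − g) = $21,300.0000 / (0.147 − 0.031) = $183,620.69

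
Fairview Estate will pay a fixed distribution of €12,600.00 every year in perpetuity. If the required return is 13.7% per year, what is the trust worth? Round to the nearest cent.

Level perpetuity: PV = C / r = €12,600.00 / 0.137 = €91,970.80

€91970.80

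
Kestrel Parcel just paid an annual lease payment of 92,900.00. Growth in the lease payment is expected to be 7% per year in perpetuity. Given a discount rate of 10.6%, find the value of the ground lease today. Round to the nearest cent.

2761194.44

D₁ = D₀ × (1 + g) = 92,900.00 × 1.07 = 99,403.0000
Growing perpetuity: P = D₁ / (r − g) = 99,403.0000 / (0.106 − 0.07) = 2,761,194.44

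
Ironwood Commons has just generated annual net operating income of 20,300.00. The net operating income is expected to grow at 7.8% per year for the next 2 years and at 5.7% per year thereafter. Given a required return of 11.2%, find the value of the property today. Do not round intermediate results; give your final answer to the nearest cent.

405393.92

D_1 = 21883.40000
D_2 = 23590.30520
Terminal value at year 2: TV = D_2×(1+g_2)/(r−g_2) = 24934.95260/0.055 = 453362.77448
P_0 = D_1/(1+r)^1 + D_2/(1+r)^2 + TV/(1+r)^2
    = 19679.31655 + 19077.61083 + 366636.99349 = 405393.92086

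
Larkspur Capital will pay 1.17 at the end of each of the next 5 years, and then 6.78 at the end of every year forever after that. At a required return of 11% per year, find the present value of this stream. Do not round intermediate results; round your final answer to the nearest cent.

PV of 5-year annuity: 1.17 × [1 − (1+0.11)^−5] / 0.11 = 4.32420
Perpetuity value at year 5: 6.78 / 0.11 = 61.63636
PV of perpetuity: 61.63636 / (1+0.11)^5 = 36.57818
Total PV = 4.32420 + 36.57818 = 40.90238

40.90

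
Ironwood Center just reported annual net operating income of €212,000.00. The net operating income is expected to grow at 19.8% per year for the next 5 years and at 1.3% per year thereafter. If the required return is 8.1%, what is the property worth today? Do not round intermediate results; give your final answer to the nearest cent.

€6737550.50

D_1 = 253976.00000
D_2 = 304263.24800
D_3 = 364507.37110
D_4 = 436679.83058
D_5 = 523142.43704
Terminal value at year 5: TV = D_5×(1+g_2)/(r−g_2) = 529943.28872/0.068 = 7793283.65764
P_0 = D_1/(1+r)^1 + D_2/(1+r)^2 + D_3/(1+r)^3 + D_4/(1+r)^4 + D_5/(1+r)^5 + TV/(1+r)^5
    = 234945.42091 + 260374.29625 + 288555.41805 + 319786.67051 + 354398.17879 + 5279490.51633 = 6737550.50083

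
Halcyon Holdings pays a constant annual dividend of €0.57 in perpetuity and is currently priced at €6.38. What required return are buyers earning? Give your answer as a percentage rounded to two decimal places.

8.93%

P = C/r ⇒ r = C/P = €0.57/€6.38 = 0.089342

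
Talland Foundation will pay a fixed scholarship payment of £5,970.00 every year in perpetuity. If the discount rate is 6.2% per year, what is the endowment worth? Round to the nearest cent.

£96290.32

Level perpetuity: PV = C / r = £5,970.00 / 0.062 = £96,290.32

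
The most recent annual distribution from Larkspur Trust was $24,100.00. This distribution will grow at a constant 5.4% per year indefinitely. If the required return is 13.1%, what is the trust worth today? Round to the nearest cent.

D₁ = D₀ × (1 + g) = $24,100.00 × 1.054 = $25,401.4000
Growing perpetuity: P = D₁ / (r − g) = $25,401.4000 / (0.131 − 0.054) = $329,888.31

$329888.31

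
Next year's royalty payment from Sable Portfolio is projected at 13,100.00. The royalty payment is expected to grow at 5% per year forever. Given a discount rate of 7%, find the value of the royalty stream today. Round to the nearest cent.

655000.00

Growing perpetuity: P = D₁ / (r − g) = 13,100.0000 / (0.07 − 0.05) = 655,000.00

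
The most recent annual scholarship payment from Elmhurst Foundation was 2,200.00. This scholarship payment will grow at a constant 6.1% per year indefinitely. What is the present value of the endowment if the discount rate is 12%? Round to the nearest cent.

D₁ = D₀ × (1 + g) = 2,200.00 × 1.061 = 2,334.2000
Growing perpetuity: P = D₁ / (r − g) = 2,334.2000 / (0.12 − 0.061) = 39,562.71

39562.71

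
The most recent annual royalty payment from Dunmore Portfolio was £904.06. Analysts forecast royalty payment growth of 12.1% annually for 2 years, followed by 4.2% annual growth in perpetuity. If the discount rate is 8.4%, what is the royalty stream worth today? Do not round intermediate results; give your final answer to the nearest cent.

£25888.33

D_1 = 1013.45126
D_2 = 1136.07886
Terminal value at year 2: TV = D_2×(1+g_2)/(r−g_2) = 1183.79417/0.042 = 28185.57559
P_0 = D_1/(1+r)^1 + D_2/(1+r)^2 + TV/(1+r)^2
    = 934.91814 + 966.82955 + 23986.58071 = 25888.32840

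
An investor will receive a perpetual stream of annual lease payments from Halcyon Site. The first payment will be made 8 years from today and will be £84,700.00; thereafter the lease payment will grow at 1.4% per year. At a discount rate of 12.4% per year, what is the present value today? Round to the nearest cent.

Value at end of year 7: C₁ / (r − g) = £84,700.00 / (0.124 − 0.014) = £770,000.0000
Discount to today: PV = £770,000.0000 / (1 + 0.124)^7 = £770,000.0000 / 2.266544 = £339,724.25

£339724.25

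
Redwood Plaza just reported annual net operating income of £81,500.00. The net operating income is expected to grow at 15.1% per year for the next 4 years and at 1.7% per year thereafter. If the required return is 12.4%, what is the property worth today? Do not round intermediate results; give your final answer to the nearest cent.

£1197840.01

D_1 = 93806.50000
D_2 = 107971.28150
D_3 = 124274.94501
D_4 = 143040.46170
Terminal value at year 4: TV = D_4×(1+g_2)/(r−g_2) = 145472.14955/0.107 = 1359552.79955
P_0 = D_1/(1+r)^1 + D_2/(1+r)^2 + D_3/(1+r)^3 + D_4/(1+r)^4 + TV/(1+r)^4
    = 83457.74021 + 85462.50799 + 87515.43301 + 89617.67206 + 851786.65872 = 1197840.01199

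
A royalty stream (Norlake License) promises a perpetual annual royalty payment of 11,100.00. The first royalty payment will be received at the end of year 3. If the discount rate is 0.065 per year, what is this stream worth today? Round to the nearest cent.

150560.28

Value at end of year 2: C / r = 11,100.00 / 0.065 = 170,769.2308
Discount to today: PV = 170,769.2308 / (1 + 0.065)^2 = 170,769.2308 / 1.134225 = 150,560.28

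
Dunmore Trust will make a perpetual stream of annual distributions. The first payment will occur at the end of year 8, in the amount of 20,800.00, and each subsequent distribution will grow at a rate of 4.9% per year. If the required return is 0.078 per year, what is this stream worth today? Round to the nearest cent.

423968.91

Value at end of year 7: C₁ / (r − g) = 20,800.00 / (0.078 − 0.049) = 717,241.3793
Discount to today: PV = 717,241.3793 / (1 + 0.078)^7 = 717,241.3793 / 1.691731 = 423,968.91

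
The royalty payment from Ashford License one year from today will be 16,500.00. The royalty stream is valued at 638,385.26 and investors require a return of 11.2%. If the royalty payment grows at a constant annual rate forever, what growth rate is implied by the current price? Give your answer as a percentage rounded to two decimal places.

P = D₁/(r−g) ⇒ g = r − D₁/P = 0.112 − 16,500.00/638,385.26 = 0.086154

8.62%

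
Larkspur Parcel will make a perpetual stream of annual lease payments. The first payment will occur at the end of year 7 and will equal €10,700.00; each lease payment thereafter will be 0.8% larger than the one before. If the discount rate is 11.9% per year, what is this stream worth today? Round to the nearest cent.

Value at end of year 6: C₁ / (r − g) = €10,700.00 / (0.119 − 0.008) = €96,396.3964
Discount to today: PV = €96,396.3964 / (1 + 0.119)^6 = €96,396.3964 / 1.963272 = €49,099.86

€49099.86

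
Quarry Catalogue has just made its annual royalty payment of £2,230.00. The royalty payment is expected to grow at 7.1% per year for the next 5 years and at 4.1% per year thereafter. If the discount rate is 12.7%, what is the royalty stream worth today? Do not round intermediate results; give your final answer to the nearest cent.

D_1 = 2388.33000
D_2 = 2557.90143
D_3 = 2739.51243
D_4 = 2934.01781
D_5 = 3142.33308
Terminal value at year 5: TV = D_5×(1+g_2)/(r−g_2) = 3271.16874/0.086 = 38036.84576
P_0 = D_1/(1+r)^1 + D_2/(1+r)^2 + D_3/(1+r)^3 + D_4/(1+r)^4 + D_5/(1+r)^5 + TV/(1+r)^5
    = 2119.19255 + 2013.89105 + 1913.82193 + 1818.72519 + 1728.35375 + 20921.11926 = 30515.10374

£30515.10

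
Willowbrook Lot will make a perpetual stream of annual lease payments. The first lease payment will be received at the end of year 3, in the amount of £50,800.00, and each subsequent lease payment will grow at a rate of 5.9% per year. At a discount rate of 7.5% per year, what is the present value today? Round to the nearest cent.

Value at end of year 2: C₁ / (r − g) = £50,800.00 / (0.075 − 0.059) = £3,175,000.0000
Discount to today: PV = £3,175,000.0000 / (1 + 0.075)^2 = £3,175,000.0000 / 1.155625 = £2,747,431.04

£2747431.04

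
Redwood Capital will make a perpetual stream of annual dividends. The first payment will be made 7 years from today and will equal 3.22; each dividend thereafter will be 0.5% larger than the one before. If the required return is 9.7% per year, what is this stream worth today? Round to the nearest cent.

Value at end of year 6: C₁ / (r − g) = 3.22 / (0.097 − 0.005) = 35.0000
Discount to today: PV = 35.0000 / (1 + 0.097)^6 = 35.0000 / 1.742769 = 20.08

20.08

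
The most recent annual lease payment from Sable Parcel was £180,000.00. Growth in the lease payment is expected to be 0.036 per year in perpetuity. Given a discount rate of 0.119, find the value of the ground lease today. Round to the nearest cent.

D₁ = D₀ × (1 + g) = £180,000.00 × 1.036 = £186,480.0000
Growing perpetuity: P = D₁ / (r − g) = £186,480.0000 / (0.119 − 0.036) = £2,246,746.99

£2246746.99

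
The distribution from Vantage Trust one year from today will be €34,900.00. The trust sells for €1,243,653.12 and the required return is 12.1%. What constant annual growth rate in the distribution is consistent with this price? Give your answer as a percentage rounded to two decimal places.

P = D₁/(r−g) ⇒ g = r − D₁/P = 0.121 − €34,900.00/€1,243,653.12 = 0.092938

9.29%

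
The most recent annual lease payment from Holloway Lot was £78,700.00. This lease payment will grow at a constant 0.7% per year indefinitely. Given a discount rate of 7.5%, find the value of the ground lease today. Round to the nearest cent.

£1165454.41

D₁ = D₀ × (1 + g) = £78,700.00 × 1.007 = £79,250.9000
Growing perpetuity: P = D₁ / (r − g) = £79,250.9000 / (0.075 − 0.007) = £1,165,454.41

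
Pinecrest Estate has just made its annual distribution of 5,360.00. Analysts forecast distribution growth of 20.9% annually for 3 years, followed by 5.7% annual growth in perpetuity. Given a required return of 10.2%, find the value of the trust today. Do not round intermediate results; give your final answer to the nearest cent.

185659.55

D_1 = 6480.24000
D_2 = 7834.61016
D_3 = 9472.04368
Terminal value at year 3: TV = D_3×(1+g_2)/(r−g_2) = 10011.95017/0.045 = 222487.78163
P_0 = D_1/(1+r)^1 + D_2/(1+r)^2 + D_3/(1+r)^3 + TV/(1+r)^3
    = 5880.43557 + 6451.40345 + 7077.81014 + 166249.89599 = 185659.54515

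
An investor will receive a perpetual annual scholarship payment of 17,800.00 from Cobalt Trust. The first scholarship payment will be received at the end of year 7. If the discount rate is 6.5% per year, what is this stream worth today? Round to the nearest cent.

Value at end of year 6: C / r = 17,800.00 / 0.065 = 273,846.1538
Discount to today: PV = 273,846.1538 / (1 + 0.065)^6 = 273,846.1538 / 1.459142 = 187,676.11

187676.11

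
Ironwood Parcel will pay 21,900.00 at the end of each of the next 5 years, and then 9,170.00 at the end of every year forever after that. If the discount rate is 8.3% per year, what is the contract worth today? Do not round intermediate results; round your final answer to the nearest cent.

160909.77

PV of 5-year annuity: 21,900.00 × [1 − (1+0.083)^−5] / 0.083 = 86753.31009
Perpetuity value at year 5: 9,170.00 / 0.083 = 110481.92771
PV of perpetuity: 110481.92771 / (1+0.083)^5 = 74156.45495
Total PV = 86753.31009 + 74156.45495 = 160909.76504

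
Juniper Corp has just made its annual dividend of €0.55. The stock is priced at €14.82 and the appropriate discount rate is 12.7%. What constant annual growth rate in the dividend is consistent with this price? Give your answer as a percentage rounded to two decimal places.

P = D₀(1+g)/(r−g) ⇒ P(r−g) = D₀(1+g) ⇒ g(P+D₀) = P·r − D₀
g = (P·r − D₀)/(P + D₀) = (€14.82×0.127 − €0.55) / (€14.82 + €0.55) = 0.086671

8.67%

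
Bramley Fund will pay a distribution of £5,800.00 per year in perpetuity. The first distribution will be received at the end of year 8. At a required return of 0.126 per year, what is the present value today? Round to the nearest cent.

Value at end of year 7: C / r = £5,800.00 / 0.126 = £46,031.7460
Discount to today: PV = £46,031.7460 / (1 + 0.126)^7 = £46,031.7460 / 2.294926 = £20,058.05

£20058.05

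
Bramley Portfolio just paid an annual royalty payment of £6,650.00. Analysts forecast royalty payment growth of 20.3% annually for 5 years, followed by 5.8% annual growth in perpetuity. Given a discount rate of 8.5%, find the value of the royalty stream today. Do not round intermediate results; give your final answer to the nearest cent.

£482444.96

D_1 = 7999.95000
D_2 = 9623.93985
D_3 = 11577.59964
D_4 = 13927.85237
D_5 = 16755.20640
Terminal value at year 5: TV = D_5×(1+g_2)/(r−g_2) = 17727.00837/0.027 = 656555.86547
P_0 = D_1/(1+r)^1 + D_2/(1+r)^2 + D_3/(1+r)^3 + D_4/(1+r)^4 + D_5/(1+r)^5 + TV/(1+r)^5
    = 7373.22581 + 8175.10659 + 9064.19652 + 10049.98010 + 11142.97333 + 436639.47347 = 482444.95581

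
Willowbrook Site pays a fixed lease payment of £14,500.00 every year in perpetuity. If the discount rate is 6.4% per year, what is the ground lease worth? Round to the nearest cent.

Level perpetuity: PV = C / r = £14,500.00 / 0.064 = £226,562.50

£226562.50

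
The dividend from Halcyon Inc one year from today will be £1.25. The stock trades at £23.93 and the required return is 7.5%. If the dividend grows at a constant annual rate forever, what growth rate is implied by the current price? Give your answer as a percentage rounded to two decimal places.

2.28%

P = D₁/(r−g) ⇒ g = r − D₁/P = 0.075 − £1.25/£23.93 = 0.022764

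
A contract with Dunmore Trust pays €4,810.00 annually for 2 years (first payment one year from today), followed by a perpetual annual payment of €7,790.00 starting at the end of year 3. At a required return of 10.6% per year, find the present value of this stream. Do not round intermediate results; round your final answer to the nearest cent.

PV of 2-year annuity: €4,810.00 × [1 − (1+0.106)^−2] / 0.106 = 8281.19840
Perpetuity value at year 2: €7,790.00 / 0.106 = 73490.56604
PV of perpetuity: 73490.56604 / (1+0.106)^2 = 60078.81230
Total PV = 8281.19840 + 60078.81230 = 68360.01069

€68360.01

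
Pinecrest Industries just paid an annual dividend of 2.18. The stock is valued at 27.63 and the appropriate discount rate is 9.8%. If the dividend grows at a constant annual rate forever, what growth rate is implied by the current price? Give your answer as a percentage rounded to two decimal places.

P = D₀(1+g)/(r−g) ⇒ P(r−g) = D₀(1+g) ⇒ g(P+D₀) = P·r − D₀
g = (P·r − D₀)/(P + D₀) = (27.63×0.098 − 2.18) / (27.63 + 2.18) = 0.017703

1.77%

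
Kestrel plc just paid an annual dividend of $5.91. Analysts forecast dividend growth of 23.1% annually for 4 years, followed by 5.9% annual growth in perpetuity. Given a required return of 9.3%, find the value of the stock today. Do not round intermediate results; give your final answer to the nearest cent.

$328.29

D_1 = 7.27521
D_2 = 8.95578
D_3 = 11.02457
D_4 = 13.57125
Terminal value at year 4: TV = D_4×(1+g_2)/(r−g_2) = 14.37195/0.034 = 422.70437
P_0 = D_1/(1+r)^1 + D_2/(1+r)^2 + D_3/(1+r)^3 + D_4/(1+r)^4 + TV/(1+r)^4
    = 6.65618 + 7.49658 + 8.44308 + 9.50909 + 296.18024 = 328.28519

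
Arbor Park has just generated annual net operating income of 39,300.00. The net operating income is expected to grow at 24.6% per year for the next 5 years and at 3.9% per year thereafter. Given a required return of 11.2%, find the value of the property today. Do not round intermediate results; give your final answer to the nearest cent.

D_1 = 48967.80000
D_2 = 61013.87880
D_3 = 76023.29298
D_4 = 94725.02306
D_5 = 118027.37873
Terminal value at year 5: TV = D_5×(1+g_2)/(r−g_2) = 122630.44650/0.073 = 1679869.13017
P_0 = D_1/(1+r)^1 + D_2/(1+r)^2 + D_3/(1+r)^3 + D_4/(1+r)^4 + D_5/(1+r)^5 + TV/(1+r)^5
    = 44035.79137 + 49342.26263 + 55288.18277 + 61950.60767 + 69415.87874 + 987987.64391 = 1268020.36708

1268020.37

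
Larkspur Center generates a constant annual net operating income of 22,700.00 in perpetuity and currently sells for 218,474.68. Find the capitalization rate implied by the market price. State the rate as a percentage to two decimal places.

10.39%

P = C/r ⇒ r = C/P = 22,700.00/218,474.68 = 0.103902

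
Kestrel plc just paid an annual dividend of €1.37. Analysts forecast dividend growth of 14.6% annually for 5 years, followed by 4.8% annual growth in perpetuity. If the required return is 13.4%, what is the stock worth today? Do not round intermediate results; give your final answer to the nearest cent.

D_1 = 1.57002
D_2 = 1.79924
D_3 = 2.06193
D_4 = 2.36297
D_5 = 2.70797
Terminal value at year 5: TV = D_5×(1+g_2)/(r−g_2) = 2.83795/0.086 = 32.99943
P_0 = D_1/(1+r)^1 + D_2/(1+r)^2 + D_3/(1+r)^3 + D_4/(1+r)^4 + D_5/(1+r)^5 + TV/(1+r)^5
    = 1.38450 + 1.39915 + 1.41395 + 1.42892 + 1.44404 + 17.59710 = 24.66766

€24.67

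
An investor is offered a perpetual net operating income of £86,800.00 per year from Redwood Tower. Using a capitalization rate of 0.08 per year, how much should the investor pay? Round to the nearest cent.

Level perpetuity: PV = C / r = £86,800.00 / 0.08 = £1,085,000.00

£1085000.00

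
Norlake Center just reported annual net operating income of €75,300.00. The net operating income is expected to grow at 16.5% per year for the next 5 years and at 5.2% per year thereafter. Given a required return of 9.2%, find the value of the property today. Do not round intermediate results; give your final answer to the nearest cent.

D_1 = 87724.50000
D_2 = 102199.04250
D_3 = 119061.88451
D_4 = 138707.09546
D_5 = 161593.76621
Terminal value at year 5: TV = D_5×(1+g_2)/(r−g_2) = 169996.64205/0.04 = 4249916.05126
P_0 = D_1/(1+r)^1 + D_2/(1+r)^2 + D_3/(1+r)^3 + D_4/(1+r)^4 + D_5/(1+r)^5 + TV/(1+r)^5
    = 80333.79121 + 85704.09044 + 91433.39319 + 97545.69878 + 104066.61087 + 2736951.86596 = 3196035.45045

€3196035.45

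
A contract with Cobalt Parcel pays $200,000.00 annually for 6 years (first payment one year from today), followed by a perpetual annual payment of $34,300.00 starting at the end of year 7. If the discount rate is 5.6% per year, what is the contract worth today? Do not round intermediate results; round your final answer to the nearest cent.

$1437642.03

PV of 6-year annuity: $200,000.00 × [1 − (1+0.056)^−6] / 0.056 = 995946.92416
Perpetuity value at year 6: $34,300.00 / 0.056 = 612500.00000
PV of perpetuity: 612500.00000 / (1+0.056)^6 = 441695.10251
Total PV = 995946.92416 + 441695.10251 = 1437642.02666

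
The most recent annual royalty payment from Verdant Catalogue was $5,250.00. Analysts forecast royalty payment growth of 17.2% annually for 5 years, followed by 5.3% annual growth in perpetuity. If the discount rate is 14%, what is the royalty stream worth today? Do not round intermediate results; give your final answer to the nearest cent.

D_1 = 6153.00000
D_2 = 7211.31600
D_3 = 8451.66235
D_4 = 9905.34828
D_5 = 11609.06818
Terminal value at year 5: TV = D_5×(1+g_2)/(r−g_2) = 12224.34879/0.087 = 140509.75625
P_0 = D_1/(1+r)^1 + D_2/(1+r)^2 + D_3/(1+r)^3 + D_4/(1+r)^4 + D_5/(1+r)^5 + TV/(1+r)^5
    = 5397.36842 + 5548.87350 + 5704.63135 + 5864.76136 + 6029.38624 + 72976.36443 = 101521.38530

$101521.39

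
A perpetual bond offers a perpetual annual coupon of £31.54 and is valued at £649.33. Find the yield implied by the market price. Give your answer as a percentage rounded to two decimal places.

P = C/r ⇒ r = C/P = £31.54/£649.33 = 0.048573

4.86%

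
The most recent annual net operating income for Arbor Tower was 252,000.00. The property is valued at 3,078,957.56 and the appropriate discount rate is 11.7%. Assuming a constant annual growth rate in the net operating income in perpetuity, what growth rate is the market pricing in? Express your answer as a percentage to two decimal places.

3.25%

P = D₀(1+g)/(r−g) ⇒ P(r−g) = D₀(1+g) ⇒ g(P+D₀) = P·r − D₀
g = (P·r − D₀)/(P + D₀) = (3,078,957.56×0.117 − 252,000.00) / (3,078,957.56 + 252,000.00) = 0.032495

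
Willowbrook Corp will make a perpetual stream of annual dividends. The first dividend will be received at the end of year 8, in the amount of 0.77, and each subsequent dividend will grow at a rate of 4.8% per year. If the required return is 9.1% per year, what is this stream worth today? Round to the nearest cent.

Value at end of year 7: C₁ / (r − g) = 0.77 / (0.091 − 0.048) = 17.9070
Discount to today: PV = 17.9070 / (1 + 0.091)^7 = 17.9070 / 1.839811 = 9.73

9.73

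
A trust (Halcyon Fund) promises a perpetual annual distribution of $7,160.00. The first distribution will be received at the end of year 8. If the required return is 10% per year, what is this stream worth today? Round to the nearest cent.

$36742.12

Value at end of year 7: C / r = $7,160.00 / 0.1 = $71,600.0000
Discount to today: PV = $71,600.0000 / (1 + 0.1)^7 = $71,600.0000 / 1.948717 = $36,742.12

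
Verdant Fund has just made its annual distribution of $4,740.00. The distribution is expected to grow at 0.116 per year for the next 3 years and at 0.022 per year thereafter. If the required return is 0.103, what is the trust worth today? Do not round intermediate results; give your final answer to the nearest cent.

$76503.41

D_1 = 5289.84000
D_2 = 5903.46144
D_3 = 6588.26297
Terminal value at year 3: TV = D_3×(1+g_2)/(r−g_2) = 6733.20475/0.081 = 83125.98460
P_0 = D_1/(1+r)^1 + D_2/(1+r)^2 + D_3/(1+r)^3 + TV/(1+r)^3
    = 4795.86582 + 4852.39008 + 4909.58053 + 61945.57165 = 76503.40808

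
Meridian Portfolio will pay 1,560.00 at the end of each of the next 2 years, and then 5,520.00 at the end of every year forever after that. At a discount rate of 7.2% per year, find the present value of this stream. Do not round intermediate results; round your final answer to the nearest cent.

69526.71

PV of 2-year annuity: 1,560.00 × [1 − (1+0.072)^−2] / 0.072 = 2812.70884
Perpetuity value at year 2: 5,520.00 / 0.072 = 76666.66667
PV of perpetuity: 76666.66667 / (1+0.072)^2 = 66714.00460
Total PV = 2812.70884 + 66714.00460 = 69526.71345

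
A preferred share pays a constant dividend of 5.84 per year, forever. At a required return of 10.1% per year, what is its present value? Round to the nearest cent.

Level perpetuity: PV = C / r = 5.84 / 0.101 = 57.82

57.82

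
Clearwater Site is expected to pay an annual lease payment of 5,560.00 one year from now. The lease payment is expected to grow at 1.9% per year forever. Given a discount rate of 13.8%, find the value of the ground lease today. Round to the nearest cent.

46722.69

Growing perpetuity: P = D₁ / (r − g) = 5,560.0000 / (0.138 − 0.019) = 46,722.69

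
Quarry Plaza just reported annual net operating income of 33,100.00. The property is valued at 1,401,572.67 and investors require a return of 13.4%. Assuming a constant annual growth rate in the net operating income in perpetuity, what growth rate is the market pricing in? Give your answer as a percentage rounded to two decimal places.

P = D₀(1+g)/(r−g) ⇒ P(r−g) = D₀(1+g) ⇒ g(P+D₀) = P·r − D₀
g = (P·r − D₀)/(P + D₀) = (1,401,572.67×0.134 − 33,100.00) / (1,401,572.67 + 33,100.00) = 0.107837

10.78%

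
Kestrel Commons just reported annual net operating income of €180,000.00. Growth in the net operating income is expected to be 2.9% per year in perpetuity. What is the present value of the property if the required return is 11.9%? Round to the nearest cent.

D₁ = D₀ × (1 + g) = €180,000.00 × 1.029 = €185,220.0000
Growing perpetuity: P = D₁ / (r − g) = €185,220.0000 / (0.119 − 0.029) = €2,058,000.00

€2058000.00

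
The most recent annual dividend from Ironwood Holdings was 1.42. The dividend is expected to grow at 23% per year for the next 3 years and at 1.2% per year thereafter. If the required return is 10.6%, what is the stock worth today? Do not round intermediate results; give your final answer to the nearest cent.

26.32

D_1 = 1.74660
D_2 = 2.14832
D_3 = 2.64243
Terminal value at year 3: TV = D_3×(1+g_2)/(r−g_2) = 2.67414/0.094 = 28.44830
P_0 = D_1/(1+r)^1 + D_2/(1+r)^2 + D_3/(1+r)^3 + TV/(1+r)^3
    = 1.57920 + 1.75626 + 1.95316 + 21.02766 = 26.31628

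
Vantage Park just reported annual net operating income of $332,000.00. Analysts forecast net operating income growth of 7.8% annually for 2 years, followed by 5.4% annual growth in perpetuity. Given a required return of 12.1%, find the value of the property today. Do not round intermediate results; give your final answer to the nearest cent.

$5456094.90

D_1 = 357896.00000
D_2 = 385811.88800
Terminal value at year 2: TV = D_2×(1+g_2)/(r−g_2) = 406645.72995/0.067 = 6069339.25301
P_0 = D_1/(1+r)^1 + D_2/(1+r)^2 + TV/(1+r)^2
    = 319264.94202 + 307018.38313 + 4829811.57945 = 5456094.90460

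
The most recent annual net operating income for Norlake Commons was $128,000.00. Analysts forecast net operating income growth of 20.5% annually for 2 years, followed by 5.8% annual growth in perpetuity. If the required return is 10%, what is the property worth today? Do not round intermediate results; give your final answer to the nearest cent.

$4163144.59

D_1 = 154240.00000
D_2 = 185859.20000
Terminal value at year 2: TV = D_2×(1+g_2)/(r−g_2) = 196639.03360/0.042 = 4681881.75238
P_0 = D_1/(1+r)^1 + D_2/(1+r)^2 + TV/(1+r)^2
    = 140218.18182 + 153602.64463 + 3869323.76230 = 4163144.58874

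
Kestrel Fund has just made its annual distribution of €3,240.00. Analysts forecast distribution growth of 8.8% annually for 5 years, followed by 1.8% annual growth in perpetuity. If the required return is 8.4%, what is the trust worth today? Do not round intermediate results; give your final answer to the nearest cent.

€67283.64

D_1 = 3525.12000
D_2 = 3835.33056
D_3 = 4172.83965
D_4 = 4540.04954
D_5 = 4939.57390
Terminal value at year 5: TV = D_5×(1+g_2)/(r−g_2) = 5028.48623/0.066 = 76189.18527
P_0 = D_1/(1+r)^1 + D_2/(1+r)^2 + D_3/(1+r)^3 + D_4/(1+r)^4 + D_5/(1+r)^5 + TV/(1+r)^5
    = 3251.95572 + 3263.95556 + 3275.99967 + 3288.08823 + 3300.22140 + 50903.41491 = 67283.63549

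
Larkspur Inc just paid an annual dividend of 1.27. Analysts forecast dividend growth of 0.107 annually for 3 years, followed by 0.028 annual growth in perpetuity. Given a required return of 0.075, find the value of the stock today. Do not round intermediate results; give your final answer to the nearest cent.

34.37

D_1 = 1.40589
D_2 = 1.55632
D_3 = 1.72285
Terminal value at year 3: TV = D_3×(1+g_2)/(r−g_2) = 1.77109/0.047 = 37.68269
P_0 = D_1/(1+r)^1 + D_2/(1+r)^2 + D_3/(1+r)^3 + TV/(1+r)^3
    = 1.30780 + 1.34673 + 1.38682 + 30.33308 = 34.37444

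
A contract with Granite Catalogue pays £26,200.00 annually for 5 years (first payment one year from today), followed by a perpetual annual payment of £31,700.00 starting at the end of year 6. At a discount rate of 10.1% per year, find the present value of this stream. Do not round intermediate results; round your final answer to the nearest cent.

£293065.21

PV of 5-year annuity: £26,200.00 × [1 − (1+0.101)^−5] / 0.101 = 99065.40769
Perpetuity value at year 5: £31,700.00 / 0.101 = 313861.38614
PV of perpetuity: 313861.38614 / (1+0.101)^5 = 193999.80508
Total PV = 99065.40769 + 193999.80508 = 293065.21277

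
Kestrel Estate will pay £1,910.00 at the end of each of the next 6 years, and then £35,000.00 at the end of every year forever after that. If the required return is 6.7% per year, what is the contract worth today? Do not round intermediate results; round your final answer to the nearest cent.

£363191.85

PV of 6-year annuity: £1,910.00 × [1 − (1+0.067)^−6] / 0.067 = 9189.02293
Perpetuity value at year 6: £35,000.00 / 0.067 = 522388.05970
PV of perpetuity: 522388.05970 / (1+0.067)^6 = 354002.82282
Total PV = 9189.02293 + 354002.82282 = 363191.84574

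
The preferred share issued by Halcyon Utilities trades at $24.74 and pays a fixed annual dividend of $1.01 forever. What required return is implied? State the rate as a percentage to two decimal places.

P = C/r ⇒ r = C/P = $1.01/$24.74 = 0.040825

4.08%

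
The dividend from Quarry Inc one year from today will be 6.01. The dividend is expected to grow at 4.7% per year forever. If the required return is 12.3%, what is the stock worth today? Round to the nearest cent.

Growing perpetuity: P = D₁ / (r − g) = 6.0100 / (0.123 − 0.047) = 79.08

79.08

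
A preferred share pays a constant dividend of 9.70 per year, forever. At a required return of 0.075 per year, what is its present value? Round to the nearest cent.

Level perpetuity: PV = C / r = 9.70 / 0.075 = 129.33

129.33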